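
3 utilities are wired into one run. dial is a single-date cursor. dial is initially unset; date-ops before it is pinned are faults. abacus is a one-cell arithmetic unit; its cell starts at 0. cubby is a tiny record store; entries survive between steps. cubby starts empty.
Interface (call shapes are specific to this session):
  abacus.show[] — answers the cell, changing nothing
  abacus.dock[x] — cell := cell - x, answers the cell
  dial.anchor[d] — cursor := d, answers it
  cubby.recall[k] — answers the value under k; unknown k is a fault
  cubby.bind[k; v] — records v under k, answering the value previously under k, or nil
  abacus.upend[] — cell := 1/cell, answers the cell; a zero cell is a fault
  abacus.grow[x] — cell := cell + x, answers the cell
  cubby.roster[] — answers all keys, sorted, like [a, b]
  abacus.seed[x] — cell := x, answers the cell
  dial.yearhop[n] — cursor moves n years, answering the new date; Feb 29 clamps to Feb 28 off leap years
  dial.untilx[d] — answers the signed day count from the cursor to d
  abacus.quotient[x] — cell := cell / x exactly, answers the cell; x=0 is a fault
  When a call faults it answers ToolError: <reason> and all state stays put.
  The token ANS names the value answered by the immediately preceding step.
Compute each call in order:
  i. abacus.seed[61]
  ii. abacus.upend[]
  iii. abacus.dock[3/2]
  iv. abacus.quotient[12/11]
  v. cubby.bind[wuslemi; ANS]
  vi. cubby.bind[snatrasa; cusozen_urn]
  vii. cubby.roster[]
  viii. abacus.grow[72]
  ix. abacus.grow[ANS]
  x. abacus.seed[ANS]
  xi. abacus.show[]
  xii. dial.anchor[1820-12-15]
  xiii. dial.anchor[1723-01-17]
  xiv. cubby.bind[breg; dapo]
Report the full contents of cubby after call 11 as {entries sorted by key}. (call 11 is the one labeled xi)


Answer: {snatrasa=cusozen_urn, wuslemi=-1991/1464}

Derivation:
% seed x='61'
  61
% upend
  1/61
% dock x='3/2'
  -181/122
% quotient x='12/11'
  -1991/1464
% bind k='wuslemi' v='ANS'
  nil
% bind k='snatrasa' v='cusozen_urn'
  nil
% roster
  [snatrasa, wuslemi]
% grow x='72'
  103417/1464
% grow x='ANS'
  103417/732
% seed x='ANS'
  103417/732
% show
  103417/732
% anchor d='1820-12-15'
  1820-12-15
% anchor d='1723-01-17'
  1723-01-17
% bind k='breg' v='dapo'
  nil


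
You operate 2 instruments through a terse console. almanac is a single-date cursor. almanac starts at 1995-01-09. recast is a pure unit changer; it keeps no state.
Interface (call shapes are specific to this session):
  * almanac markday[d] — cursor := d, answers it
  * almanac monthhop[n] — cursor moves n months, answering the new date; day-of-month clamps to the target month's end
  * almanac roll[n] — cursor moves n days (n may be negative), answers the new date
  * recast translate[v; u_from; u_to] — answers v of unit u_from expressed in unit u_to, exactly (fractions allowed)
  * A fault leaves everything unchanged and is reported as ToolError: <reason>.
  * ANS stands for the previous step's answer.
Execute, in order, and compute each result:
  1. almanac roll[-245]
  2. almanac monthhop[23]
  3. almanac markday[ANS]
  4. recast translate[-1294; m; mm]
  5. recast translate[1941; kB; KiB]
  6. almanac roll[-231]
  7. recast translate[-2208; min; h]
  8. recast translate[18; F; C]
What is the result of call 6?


Do: almanac roll[-245]
See: 1994-05-09
Do: almanac monthhop[23]
See: 1996-04-09
Do: almanac markday[ANS]
See: 1996-04-09
Do: recast translate[-1294; m; mm]
See: -1294000
Do: recast translate[1941; kB; KiB]
See: 242625/128
Do: almanac roll[-231]
See: 1995-08-22
Do: recast translate[-2208; min; h]
See: -184/5
Do: recast translate[18; F; C]
See: -70/9

Answer: 1995-08-22


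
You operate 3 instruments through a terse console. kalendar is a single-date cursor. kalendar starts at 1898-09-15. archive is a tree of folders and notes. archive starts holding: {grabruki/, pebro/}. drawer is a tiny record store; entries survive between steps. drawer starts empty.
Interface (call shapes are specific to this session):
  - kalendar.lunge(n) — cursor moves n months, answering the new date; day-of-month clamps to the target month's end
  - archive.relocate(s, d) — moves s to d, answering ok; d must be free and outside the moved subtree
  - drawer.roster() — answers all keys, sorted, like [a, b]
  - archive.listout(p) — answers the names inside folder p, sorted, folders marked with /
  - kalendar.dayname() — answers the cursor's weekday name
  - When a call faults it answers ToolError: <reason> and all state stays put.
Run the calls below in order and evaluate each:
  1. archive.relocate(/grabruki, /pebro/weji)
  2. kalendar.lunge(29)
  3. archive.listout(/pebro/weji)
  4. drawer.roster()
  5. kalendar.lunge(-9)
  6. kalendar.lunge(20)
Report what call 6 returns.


! 1. archive.relocate(s→/grabruki, d→/pebro/weji) -> ok
! 2. kalendar.lunge(n→29) -> 1901-02-15
! 3. archive.listout(p→/pebro/weji) -> []
! 4. drawer.roster() -> []
! 5. kalendar.lunge(n→-9) -> 1900-05-15
! 6. kalendar.lunge(n→20) -> 1902-01-15

Answer: 1902-01-15


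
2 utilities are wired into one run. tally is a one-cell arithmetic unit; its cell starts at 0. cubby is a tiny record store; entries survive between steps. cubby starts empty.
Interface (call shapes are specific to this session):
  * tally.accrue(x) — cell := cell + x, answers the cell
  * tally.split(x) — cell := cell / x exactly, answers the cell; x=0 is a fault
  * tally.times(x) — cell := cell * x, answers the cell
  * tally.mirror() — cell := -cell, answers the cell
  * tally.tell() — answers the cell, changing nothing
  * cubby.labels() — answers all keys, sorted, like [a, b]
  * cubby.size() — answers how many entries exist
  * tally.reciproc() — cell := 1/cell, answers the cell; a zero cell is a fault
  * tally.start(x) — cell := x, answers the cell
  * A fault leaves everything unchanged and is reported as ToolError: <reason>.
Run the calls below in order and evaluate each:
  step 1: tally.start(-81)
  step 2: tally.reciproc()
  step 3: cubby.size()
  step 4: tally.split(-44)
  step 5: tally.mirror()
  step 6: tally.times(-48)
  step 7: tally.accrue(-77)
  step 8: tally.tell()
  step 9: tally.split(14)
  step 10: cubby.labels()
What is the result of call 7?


;; tally.start(x: -81) == -81
;; tally.reciproc() == -1/81
;; cubby.size() == 0
;; tally.split(x: -44) == 1/3564
;; tally.mirror() == -1/3564
;; tally.times(x: -48) == 4/297
;; tally.accrue(x: -77) == -22865/297
;; tally.tell() == -22865/297
;; tally.split(x: 14) == -22865/4158
;; cubby.labels() == []

Answer: -22865/297


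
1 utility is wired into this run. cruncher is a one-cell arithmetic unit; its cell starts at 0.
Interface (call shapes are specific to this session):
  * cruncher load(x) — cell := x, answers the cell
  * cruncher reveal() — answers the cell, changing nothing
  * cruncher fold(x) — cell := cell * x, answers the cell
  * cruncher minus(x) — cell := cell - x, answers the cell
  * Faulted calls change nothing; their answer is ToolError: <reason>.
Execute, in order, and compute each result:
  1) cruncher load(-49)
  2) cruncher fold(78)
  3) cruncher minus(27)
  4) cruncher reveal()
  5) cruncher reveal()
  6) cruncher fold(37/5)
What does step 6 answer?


Answer: -142413/5

Derivation:
Do: cruncher load[x→-49]
See: -49
Do: cruncher fold[x→78]
See: -3822
Do: cruncher minus[x→27]
See: -3849
Do: cruncher reveal[]
See: -3849
Do: cruncher reveal[]
See: -3849
Do: cruncher fold[x→37/5]
See: -142413/5


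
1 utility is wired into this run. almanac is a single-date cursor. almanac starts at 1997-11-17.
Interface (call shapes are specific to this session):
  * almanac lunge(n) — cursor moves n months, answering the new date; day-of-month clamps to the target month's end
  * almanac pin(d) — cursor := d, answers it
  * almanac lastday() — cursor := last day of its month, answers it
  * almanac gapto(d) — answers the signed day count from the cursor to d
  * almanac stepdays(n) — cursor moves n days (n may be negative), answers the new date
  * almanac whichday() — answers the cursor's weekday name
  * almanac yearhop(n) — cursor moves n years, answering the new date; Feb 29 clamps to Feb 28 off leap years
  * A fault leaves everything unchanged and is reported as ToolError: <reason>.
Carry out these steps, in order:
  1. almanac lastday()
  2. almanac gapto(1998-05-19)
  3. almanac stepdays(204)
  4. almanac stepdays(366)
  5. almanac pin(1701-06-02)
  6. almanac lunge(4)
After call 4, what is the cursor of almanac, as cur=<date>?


> almanac lastday
= 1997-11-30
> almanac gapto d→1998-05-19
= 170
> almanac stepdays n→204
= 1998-06-22
> almanac stepdays n→366
= 1999-06-23
> almanac pin d→1701-06-02
= 1701-06-02
> almanac lunge n→4
= 1701-10-02

Answer: cur=1999-06-23


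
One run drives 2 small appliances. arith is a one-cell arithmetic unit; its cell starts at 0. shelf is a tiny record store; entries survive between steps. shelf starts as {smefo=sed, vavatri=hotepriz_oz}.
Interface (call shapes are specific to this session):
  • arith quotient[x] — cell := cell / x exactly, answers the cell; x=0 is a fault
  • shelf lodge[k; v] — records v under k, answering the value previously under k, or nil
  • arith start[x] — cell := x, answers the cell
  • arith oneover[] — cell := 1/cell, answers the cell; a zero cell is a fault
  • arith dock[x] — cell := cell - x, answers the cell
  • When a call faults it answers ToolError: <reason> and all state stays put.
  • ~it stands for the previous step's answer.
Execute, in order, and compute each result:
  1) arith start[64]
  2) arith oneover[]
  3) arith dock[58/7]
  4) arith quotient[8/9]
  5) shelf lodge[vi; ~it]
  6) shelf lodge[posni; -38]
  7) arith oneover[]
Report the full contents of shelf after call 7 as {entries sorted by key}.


Answer: {posni=-38, smefo=sed, vavatri=hotepriz_oz, vi=-33345/3584}

Derivation:
CALL arith start[x→64]
RET  64
CALL arith oneover[]
RET  1/64
CALL arith dock[x→58/7]
RET  -3705/448
CALL arith quotient[x→8/9]
RET  -33345/3584
CALL shelf lodge[k→vi; v→~it]
RET  nil
CALL shelf lodge[k→posni; v→-38]
RET  nil
CALL arith oneover[]
RET  -3584/33345


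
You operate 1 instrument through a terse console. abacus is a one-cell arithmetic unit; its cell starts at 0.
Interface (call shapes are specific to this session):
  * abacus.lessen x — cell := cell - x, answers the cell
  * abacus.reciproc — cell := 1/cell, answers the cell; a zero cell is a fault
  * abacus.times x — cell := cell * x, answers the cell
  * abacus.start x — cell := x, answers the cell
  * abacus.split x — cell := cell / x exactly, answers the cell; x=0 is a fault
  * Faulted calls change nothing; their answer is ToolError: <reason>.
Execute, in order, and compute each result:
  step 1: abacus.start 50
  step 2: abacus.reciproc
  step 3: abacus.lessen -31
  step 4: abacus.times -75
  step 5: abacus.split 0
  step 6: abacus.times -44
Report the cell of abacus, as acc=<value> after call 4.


Answer: acc=-4653/2

Derivation:
==> start(x: 50)
<== 50
==> reciproc()
<== 1/50
==> lessen(x: -31)
<== 1551/50
==> times(x: -75)
<== -4653/2
==> split(x: 0)
<== ToolError: division by zero
==> times(x: -44)
<== 102366


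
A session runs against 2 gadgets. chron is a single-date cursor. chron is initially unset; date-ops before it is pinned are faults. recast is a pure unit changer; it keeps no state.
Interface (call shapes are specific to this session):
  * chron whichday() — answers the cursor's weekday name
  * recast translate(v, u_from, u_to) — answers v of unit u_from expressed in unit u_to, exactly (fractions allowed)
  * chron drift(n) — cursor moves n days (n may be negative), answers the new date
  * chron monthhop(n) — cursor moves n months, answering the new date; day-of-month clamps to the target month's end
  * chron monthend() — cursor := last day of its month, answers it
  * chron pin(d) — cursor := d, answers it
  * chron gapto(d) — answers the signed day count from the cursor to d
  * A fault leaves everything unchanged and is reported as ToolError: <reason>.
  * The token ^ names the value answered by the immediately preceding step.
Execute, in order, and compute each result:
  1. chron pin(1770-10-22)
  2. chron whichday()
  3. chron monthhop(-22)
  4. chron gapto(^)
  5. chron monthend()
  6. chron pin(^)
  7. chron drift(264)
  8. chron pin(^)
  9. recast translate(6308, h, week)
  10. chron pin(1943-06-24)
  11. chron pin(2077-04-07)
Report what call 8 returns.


>> chron pin(1770-10-22)
<< 1770-10-22
>> chron whichday()
<< Monday
>> chron monthhop(-22)
<< 1768-12-22
>> chron gapto(^)
<< 0
>> chron monthend()
<< 1768-12-31
>> chron pin(^)
<< 1768-12-31
>> chron drift(264)
<< 1769-09-21
>> chron pin(^)
<< 1769-09-21
>> recast translate(6308, h, week)
<< 1577/42
>> chron pin(1943-06-24)
<< 1943-06-24
>> chron pin(2077-04-07)
<< 2077-04-07

Answer: 1769-09-21


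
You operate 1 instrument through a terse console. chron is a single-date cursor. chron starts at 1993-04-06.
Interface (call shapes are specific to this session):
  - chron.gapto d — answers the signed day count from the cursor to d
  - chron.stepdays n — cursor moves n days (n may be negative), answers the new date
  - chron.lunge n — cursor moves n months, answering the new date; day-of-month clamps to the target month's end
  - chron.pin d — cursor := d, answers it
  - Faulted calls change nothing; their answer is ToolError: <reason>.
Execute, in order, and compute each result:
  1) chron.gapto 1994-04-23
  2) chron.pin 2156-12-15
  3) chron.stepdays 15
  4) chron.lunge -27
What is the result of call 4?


Answer: 2154-09-30

Derivation:
! 1. chron.gapto(d='1994-04-23') == 382
! 2. chron.pin(d='2156-12-15') == 2156-12-15
! 3. chron.stepdays(n='15') == 2156-12-30
! 4. chron.lunge(n='-27') == 2154-09-30


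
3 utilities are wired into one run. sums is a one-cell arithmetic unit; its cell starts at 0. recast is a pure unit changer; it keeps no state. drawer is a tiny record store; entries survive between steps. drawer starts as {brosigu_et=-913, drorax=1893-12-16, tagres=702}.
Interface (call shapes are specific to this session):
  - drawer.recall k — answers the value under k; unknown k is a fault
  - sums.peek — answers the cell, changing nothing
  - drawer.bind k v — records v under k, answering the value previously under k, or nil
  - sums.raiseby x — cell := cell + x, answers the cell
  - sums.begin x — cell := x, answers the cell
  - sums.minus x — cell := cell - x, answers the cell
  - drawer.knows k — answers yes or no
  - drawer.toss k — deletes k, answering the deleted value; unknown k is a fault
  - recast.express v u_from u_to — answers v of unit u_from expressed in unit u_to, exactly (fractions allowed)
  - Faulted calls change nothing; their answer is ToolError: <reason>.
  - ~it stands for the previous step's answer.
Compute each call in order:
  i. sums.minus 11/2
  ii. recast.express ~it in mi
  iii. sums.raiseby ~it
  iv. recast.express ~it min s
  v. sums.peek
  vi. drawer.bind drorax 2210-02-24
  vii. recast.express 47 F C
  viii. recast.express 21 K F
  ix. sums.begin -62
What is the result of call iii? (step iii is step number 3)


Answer: -63361/11520

Derivation:
~$ sums.minus x: 11/2
:: -11/2
~$ recast.express v: ~it u_from: in u_to: mi
:: -1/11520
~$ sums.raiseby x: ~it
:: -63361/11520
~$ recast.express v: ~it u_from: min u_to: s
:: -63361/192
~$ sums.peek
:: -63361/11520
~$ drawer.bind k: drorax v: 2210-02-24
:: 1893-12-16
~$ recast.express v: 47 u_from: F u_to: C
:: 25/3
~$ recast.express v: 21 u_from: K u_to: F
:: -42187/100
~$ sums.begin x: -62
:: -62


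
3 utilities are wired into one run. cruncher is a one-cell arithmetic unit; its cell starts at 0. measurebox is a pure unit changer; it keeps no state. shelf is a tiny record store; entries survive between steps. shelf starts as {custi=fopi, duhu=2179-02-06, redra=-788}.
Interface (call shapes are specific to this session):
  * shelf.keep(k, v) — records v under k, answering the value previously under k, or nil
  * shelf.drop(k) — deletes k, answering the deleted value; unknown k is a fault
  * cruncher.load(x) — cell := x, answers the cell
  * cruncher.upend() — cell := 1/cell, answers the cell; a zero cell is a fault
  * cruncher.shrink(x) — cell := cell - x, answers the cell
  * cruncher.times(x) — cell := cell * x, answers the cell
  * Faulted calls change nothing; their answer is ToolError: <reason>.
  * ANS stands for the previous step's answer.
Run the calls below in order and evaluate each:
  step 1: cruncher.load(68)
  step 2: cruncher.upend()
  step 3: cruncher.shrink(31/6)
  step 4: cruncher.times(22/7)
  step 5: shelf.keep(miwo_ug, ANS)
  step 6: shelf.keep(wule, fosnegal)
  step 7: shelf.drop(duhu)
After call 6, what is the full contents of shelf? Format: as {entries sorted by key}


! 1. load(68) : 68
! 2. upend() : 1/68
! 3. shrink(31/6) : -1051/204
! 4. times(22/7) : -11561/714
! 5. keep(miwo_ug, ANS) : nil
! 6. keep(wule, fosnegal) : nil
! 7. drop(duhu) : 2179-02-06

Answer: {custi=fopi, duhu=2179-02-06, miwo_ug=-11561/714, redra=-788, wule=fosnegal}


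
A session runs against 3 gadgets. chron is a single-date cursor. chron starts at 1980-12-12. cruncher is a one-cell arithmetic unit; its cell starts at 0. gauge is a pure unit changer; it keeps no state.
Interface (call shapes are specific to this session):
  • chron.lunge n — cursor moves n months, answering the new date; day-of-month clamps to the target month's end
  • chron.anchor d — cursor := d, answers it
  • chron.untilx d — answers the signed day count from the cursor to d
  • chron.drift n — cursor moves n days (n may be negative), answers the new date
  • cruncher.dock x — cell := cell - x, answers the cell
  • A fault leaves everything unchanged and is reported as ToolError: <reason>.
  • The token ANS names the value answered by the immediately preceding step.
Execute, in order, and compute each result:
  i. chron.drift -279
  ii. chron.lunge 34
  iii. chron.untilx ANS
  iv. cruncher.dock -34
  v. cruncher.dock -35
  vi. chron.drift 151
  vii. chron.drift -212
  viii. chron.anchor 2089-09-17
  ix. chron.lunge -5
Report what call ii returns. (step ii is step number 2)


Answer: 1983-01-08

Derivation:
% drift n=-279
  1980-03-08
% lunge n=34
  1983-01-08
% untilx d=ANS
  0
% dock x=-34
  34
% dock x=-35
  69
% drift n=151
  1983-06-08
% drift n=-212
  1982-11-08
% anchor d=2089-09-17
  2089-09-17
% lunge n=-5
  2089-04-17


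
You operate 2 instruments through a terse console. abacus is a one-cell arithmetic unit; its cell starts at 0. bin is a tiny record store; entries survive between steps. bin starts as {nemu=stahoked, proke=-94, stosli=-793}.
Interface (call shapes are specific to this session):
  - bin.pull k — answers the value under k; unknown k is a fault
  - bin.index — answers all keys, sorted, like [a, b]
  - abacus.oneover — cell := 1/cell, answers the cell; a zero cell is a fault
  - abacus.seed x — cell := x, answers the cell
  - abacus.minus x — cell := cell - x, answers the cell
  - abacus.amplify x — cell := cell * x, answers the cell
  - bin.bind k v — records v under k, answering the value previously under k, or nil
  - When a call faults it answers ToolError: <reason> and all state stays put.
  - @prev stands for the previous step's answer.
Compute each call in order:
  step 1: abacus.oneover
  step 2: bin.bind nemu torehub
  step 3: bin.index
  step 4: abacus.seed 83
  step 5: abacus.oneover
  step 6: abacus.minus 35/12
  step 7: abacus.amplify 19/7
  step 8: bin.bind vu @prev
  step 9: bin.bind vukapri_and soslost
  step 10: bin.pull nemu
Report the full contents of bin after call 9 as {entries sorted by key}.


Invoking abacus.oneover(), → ToolError: reciprocal of zero.
I call bin.bind passing nemu, torehub, and observe stahoked.
I call bin.index(), and see [nemu, proke, stosli].
Calling abacus.seed passing 83, → 83.
Now I run abacus.oneover(), yielding 1/83.
Invoking abacus.minus passing 35/12, — result: -2893/996.
I use abacus.amplify passing 19/7, which returns -54967/6972.
Then bin.bind passing vu, @prev, and get nil.
I invoke bin.bind passing vukapri_and, soslost: nil.
Invoking bin.pull passing nemu, → torehub.

Answer: {nemu=torehub, proke=-94, stosli=-793, vu=-54967/6972, vukapri_and=soslost}


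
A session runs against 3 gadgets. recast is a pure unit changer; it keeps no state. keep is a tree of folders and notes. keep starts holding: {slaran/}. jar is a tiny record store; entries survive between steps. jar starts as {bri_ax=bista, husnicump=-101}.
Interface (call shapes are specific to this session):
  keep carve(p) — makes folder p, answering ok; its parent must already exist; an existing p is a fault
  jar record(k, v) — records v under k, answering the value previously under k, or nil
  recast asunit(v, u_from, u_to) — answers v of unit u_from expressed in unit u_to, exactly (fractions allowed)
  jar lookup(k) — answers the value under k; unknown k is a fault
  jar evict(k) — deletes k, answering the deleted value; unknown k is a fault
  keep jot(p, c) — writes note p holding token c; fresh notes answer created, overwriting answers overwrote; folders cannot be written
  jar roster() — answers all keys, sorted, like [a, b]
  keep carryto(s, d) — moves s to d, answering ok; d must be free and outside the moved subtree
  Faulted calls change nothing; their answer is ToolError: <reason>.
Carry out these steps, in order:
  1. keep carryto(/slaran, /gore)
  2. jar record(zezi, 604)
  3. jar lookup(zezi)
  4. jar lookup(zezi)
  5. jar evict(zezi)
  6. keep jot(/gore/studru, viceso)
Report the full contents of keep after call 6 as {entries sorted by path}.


;; 1. keep carryto(s=/slaran, d=/gore) ~> ok
;; 2. jar record(k=zezi, v=604) ~> nil
;; 3. jar lookup(k=zezi) ~> 604
;; 4. jar lookup(k=zezi) ~> 604
;; 5. jar evict(k=zezi) ~> 604
;; 6. keep jot(p=/gore/studru, c=viceso) ~> created

Answer: {gore/, gore/studru=viceso}


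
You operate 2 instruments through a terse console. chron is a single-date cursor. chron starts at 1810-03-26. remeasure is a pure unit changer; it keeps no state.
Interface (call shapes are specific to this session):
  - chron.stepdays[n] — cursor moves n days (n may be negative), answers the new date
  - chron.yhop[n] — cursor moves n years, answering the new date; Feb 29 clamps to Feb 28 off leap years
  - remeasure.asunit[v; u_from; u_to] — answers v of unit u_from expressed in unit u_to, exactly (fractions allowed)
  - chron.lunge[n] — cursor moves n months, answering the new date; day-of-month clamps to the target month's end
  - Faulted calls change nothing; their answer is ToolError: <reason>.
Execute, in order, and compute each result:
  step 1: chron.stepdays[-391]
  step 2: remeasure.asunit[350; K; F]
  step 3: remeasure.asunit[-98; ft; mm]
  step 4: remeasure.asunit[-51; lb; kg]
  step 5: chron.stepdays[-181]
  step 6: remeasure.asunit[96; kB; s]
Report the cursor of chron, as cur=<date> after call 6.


Answer: cur=1808-08-31

Derivation:
Now I run chron.stepdays using n=-391, and see 1809-02-28.
Now I run remeasure.asunit using v=350, u_from=K, u_to=F, and get 17033/100.
Next I call remeasure.asunit using v=-98, u_from=ft, u_to=mm, and observe -149352/5.
Next I call remeasure.asunit using v=-51, u_from=lb, u_to=kg, → -2313321087/100000000.
Now I run chron.stepdays using n=-181, and see 1808-08-31.
Invoking remeasure.asunit using v=96, u_from=kB, u_to=s, and see ToolError: incompatible units.


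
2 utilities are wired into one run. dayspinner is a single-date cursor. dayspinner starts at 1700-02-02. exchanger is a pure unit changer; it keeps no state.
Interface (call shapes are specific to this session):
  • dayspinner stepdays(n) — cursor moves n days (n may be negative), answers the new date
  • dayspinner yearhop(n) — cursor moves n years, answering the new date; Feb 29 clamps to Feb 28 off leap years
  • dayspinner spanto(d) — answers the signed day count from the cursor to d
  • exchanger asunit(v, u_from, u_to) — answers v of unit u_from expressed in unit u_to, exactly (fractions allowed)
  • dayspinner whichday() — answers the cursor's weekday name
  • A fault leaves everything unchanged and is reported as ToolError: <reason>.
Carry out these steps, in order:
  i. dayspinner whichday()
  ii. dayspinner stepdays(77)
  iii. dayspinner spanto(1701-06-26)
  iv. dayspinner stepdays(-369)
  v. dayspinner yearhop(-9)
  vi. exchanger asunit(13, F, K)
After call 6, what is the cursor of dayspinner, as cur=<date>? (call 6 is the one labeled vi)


> dayspinner whichday
[out] Tuesday
> dayspinner stepdays n=77
[out] 1700-04-20
> dayspinner spanto d=1701-06-26
[out] 432
> dayspinner stepdays n=-369
[out] 1699-04-16
> dayspinner yearhop n=-9
[out] 1690-04-16
> exchanger asunit v=13 u_from=F u_to=K
[out] 47267/180

Answer: cur=1690-04-16


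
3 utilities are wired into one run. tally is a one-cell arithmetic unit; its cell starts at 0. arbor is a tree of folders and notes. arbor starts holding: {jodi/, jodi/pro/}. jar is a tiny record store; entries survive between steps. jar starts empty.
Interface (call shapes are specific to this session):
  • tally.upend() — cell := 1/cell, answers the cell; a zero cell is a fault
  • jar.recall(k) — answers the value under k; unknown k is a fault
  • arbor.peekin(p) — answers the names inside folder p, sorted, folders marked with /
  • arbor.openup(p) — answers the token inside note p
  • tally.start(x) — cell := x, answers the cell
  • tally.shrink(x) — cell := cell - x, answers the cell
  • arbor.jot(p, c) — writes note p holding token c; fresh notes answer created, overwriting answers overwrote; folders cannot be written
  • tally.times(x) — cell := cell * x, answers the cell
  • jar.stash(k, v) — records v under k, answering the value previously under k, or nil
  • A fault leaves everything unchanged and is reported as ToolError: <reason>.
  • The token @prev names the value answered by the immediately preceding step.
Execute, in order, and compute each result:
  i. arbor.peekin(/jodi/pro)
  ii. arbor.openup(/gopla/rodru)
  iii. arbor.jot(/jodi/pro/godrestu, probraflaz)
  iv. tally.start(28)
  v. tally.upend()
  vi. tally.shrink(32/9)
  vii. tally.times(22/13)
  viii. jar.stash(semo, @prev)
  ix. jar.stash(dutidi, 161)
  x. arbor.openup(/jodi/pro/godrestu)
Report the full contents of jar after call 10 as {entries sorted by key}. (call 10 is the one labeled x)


Answer: {dutidi=161, semo=-9757/1638}

Derivation:
// arbor.peekin(/jodi/pro) => []
// arbor.openup(/gopla/rodru) => ToolError: not found
// arbor.jot(/jodi/pro/godrestu, probraflaz) => created
// tally.start(28) => 28
// tally.upend() => 1/28
// tally.shrink(32/9) => -887/252
// tally.times(22/13) => -9757/1638
// jar.stash(semo, @prev) => nil
// jar.stash(dutidi, 161) => nil
// arbor.openup(/jodi/pro/godrestu) => probraflaz


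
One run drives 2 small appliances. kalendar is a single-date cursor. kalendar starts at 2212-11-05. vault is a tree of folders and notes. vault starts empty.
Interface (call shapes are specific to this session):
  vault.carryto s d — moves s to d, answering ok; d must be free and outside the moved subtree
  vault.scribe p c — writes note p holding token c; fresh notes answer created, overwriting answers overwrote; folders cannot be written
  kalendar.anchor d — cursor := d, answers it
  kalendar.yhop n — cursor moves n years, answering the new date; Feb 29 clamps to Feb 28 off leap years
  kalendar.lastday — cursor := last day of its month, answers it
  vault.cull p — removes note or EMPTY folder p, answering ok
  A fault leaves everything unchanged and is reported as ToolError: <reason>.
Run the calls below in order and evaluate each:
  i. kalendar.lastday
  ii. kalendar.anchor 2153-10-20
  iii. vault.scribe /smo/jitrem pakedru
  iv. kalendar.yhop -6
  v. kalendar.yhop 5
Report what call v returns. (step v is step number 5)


I invoke kalendar.lastday: 2212-11-30.
Now I run kalendar.anchor passing 2153-10-20, giving 2153-10-20.
I call vault.scribe passing /smo/jitrem, pakedru, and see ToolError: no parent.
Then kalendar.yhop passing -6, — result: 2147-10-20.
I try kalendar.yhop passing 5, which returns 2152-10-20.

Answer: 2152-10-20


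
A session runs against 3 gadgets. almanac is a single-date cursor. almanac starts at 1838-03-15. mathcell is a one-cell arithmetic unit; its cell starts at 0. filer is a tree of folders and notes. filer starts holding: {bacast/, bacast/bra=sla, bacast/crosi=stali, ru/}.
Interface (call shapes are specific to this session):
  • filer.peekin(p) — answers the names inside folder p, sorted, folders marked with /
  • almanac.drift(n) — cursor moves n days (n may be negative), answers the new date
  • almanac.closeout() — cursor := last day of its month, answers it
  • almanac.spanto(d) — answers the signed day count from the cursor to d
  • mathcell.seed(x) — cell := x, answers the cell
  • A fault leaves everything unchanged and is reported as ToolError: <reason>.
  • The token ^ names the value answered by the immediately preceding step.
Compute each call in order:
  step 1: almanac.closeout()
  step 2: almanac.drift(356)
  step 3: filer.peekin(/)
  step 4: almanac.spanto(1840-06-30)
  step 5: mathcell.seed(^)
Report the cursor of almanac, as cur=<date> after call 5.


Answer: cur=1839-03-22

Derivation:
-- 1. almanac.closeout() ~> 1838-03-31
-- 2. almanac.drift(n=356) ~> 1839-03-22
-- 3. filer.peekin(p=/) ~> [bacast/, ru/]
-- 4. almanac.spanto(d=1840-06-30) ~> 466
-- 5. mathcell.seed(x=^) ~> 466


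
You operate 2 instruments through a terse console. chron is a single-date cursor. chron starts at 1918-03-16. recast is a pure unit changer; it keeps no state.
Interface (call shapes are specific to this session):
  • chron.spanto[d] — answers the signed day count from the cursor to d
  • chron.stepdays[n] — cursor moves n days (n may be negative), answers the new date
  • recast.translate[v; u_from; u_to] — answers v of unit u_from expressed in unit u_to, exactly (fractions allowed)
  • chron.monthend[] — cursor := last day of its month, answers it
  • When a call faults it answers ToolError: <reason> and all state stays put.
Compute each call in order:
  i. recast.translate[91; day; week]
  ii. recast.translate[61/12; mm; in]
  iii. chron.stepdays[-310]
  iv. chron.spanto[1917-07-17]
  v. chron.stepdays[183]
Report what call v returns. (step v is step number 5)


Answer: 1917-11-09

Derivation:
# 1. translate(91, day, week) ~> 13
# 2. translate(61/12, mm, in) ~> 305/1524
# 3. stepdays(-310) ~> 1917-05-10
# 4. spanto(1917-07-17) ~> 68
# 5. stepdays(183) ~> 1917-11-09


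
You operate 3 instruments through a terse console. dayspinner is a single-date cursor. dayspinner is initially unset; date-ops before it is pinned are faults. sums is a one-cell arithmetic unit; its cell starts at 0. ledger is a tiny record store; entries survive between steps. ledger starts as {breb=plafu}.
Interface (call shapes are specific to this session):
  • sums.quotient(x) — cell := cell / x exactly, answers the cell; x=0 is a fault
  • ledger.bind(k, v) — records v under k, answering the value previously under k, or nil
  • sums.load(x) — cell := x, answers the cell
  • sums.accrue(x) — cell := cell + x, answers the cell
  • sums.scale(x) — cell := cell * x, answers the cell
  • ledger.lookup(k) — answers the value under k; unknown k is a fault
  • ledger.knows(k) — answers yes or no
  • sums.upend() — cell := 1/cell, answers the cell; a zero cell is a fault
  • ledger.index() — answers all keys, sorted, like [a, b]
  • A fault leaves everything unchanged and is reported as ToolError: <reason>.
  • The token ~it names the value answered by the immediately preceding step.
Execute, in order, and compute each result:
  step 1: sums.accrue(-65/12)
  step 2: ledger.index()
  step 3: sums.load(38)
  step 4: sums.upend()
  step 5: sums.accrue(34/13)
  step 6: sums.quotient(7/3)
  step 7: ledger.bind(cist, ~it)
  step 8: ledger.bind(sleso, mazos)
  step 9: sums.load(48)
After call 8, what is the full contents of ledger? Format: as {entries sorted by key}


Answer: {breb=plafu, cist=3915/3458, sleso=mazos}

Derivation:
I use sums.accrue with -65/12, and get -65/12.
Invoking ledger.index, → [breb].
I try sums.load with 38, giving 38.
Using sums.upend, → 1/38.
Next I call sums.accrue with 34/13: 1305/494.
I invoke sums.quotient with 7/3, and see 3915/3458.
Calling ledger.bind with cist, ~it, — result: nil.
I run ledger.bind with sleso, mazos, → nil.
I run sums.load with 48, and see 48.


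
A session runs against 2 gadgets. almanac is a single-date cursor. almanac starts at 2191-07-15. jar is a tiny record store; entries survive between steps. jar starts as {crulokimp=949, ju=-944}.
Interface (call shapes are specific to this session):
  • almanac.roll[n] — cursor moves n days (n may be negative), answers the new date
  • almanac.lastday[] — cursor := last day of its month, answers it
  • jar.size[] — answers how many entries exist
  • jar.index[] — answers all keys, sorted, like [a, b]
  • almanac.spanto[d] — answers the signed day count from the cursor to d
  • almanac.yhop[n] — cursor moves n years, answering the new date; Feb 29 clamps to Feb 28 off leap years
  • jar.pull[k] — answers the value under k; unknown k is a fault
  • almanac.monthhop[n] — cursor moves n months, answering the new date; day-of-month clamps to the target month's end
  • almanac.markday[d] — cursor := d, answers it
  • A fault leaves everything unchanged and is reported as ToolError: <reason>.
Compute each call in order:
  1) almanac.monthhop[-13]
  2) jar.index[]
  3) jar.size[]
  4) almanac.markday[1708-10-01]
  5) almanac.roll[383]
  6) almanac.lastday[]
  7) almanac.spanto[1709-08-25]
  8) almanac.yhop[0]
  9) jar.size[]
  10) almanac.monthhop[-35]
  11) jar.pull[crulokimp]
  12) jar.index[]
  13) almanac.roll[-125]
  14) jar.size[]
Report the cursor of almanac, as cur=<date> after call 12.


I run almanac.monthhop passing n=-13, — result: 2190-06-15.
Next I call jar.index, → [crulokimp, ju].
Invoking jar.size(), → 2.
I try almanac.markday passing d=1708-10-01: 1708-10-01.
Now I run almanac.roll passing n=383, giving 1709-10-19.
Using almanac.lastday: 1709-10-31.
Now I run almanac.spanto passing d=1709-08-25, yielding -67.
I try almanac.yhop passing n=0, and get 1709-10-31.
Then jar.size: 2.
Using almanac.monthhop passing n=-35, giving 1706-11-30.
Now I run jar.pull passing k=crulokimp, and see 949.
I use jar.index, and observe [crulokimp, ju].
I try almanac.roll passing n=-125, and get 1706-07-28.
Invoking jar.size, and see 2.

Answer: cur=1706-11-30


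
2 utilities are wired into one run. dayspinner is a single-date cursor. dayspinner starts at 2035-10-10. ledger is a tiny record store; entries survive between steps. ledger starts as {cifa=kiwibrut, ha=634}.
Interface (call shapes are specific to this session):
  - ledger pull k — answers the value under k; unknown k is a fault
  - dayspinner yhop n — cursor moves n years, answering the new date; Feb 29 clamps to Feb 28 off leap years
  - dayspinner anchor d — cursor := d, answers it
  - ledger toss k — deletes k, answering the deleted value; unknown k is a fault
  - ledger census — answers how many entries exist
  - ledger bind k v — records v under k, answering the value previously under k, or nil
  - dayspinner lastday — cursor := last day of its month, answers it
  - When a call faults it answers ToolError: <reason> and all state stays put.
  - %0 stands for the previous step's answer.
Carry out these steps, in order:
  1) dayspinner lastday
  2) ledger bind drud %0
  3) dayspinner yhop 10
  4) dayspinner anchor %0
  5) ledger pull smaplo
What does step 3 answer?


I call dayspinner lastday(): 2035-10-31.
I try ledger bind with drud, %0, which returns nil.
Then dayspinner yhop with 10, and observe 2045-10-31.
I try dayspinner anchor with %0, which returns 2045-10-31.
Invoking ledger pull with smaplo, yielding ToolError: no such key smaplo.

Answer: 2045-10-31


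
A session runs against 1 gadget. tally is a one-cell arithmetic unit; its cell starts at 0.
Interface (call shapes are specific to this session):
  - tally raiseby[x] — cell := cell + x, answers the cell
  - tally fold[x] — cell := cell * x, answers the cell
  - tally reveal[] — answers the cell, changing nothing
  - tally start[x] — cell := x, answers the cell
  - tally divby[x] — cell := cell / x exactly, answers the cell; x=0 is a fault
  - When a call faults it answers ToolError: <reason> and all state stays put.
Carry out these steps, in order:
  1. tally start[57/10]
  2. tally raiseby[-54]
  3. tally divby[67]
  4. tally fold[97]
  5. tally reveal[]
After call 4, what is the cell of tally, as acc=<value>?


Answer: acc=-46851/670

Derivation:
I call tally start passing x→57/10, giving 57/10.
I run tally raiseby passing x→-54, and get -483/10.
Invoking tally divby passing x→67, and get -483/670.
Next I call tally fold passing x→97, and see -46851/670.
Now I run tally reveal, and observe -46851/670.


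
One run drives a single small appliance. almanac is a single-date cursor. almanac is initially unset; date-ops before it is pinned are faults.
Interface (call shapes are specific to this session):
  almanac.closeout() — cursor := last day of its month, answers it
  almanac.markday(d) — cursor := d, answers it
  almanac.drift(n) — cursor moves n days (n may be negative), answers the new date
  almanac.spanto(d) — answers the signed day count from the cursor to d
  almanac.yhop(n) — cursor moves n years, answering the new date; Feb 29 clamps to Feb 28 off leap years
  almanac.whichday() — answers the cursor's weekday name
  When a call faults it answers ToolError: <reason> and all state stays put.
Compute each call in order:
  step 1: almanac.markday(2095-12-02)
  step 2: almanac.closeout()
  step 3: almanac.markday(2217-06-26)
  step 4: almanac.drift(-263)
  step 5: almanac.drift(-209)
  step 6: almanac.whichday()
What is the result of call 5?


CALL markday[d='2095-12-02']
RET  2095-12-02
CALL closeout[]
RET  2095-12-31
CALL markday[d='2217-06-26']
RET  2217-06-26
CALL drift[n='-263']
RET  2216-10-06
CALL drift[n='-209']
RET  2216-03-11
CALL whichday[]
RET  Monday

Answer: 2216-03-11


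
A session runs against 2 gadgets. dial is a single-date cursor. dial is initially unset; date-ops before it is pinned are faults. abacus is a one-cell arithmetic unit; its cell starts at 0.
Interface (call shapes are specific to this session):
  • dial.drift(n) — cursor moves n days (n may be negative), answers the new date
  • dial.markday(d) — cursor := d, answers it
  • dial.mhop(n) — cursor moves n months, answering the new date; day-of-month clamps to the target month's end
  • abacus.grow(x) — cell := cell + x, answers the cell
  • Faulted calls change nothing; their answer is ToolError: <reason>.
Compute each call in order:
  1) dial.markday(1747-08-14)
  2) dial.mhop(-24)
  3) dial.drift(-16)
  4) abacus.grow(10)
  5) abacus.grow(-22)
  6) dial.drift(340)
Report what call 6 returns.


Answer: 1746-07-04

Derivation:
-> markday(d→1747-08-14)
<- 1747-08-14
-> mhop(n→-24)
<- 1745-08-14
-> drift(n→-16)
<- 1745-07-29
-> grow(x→10)
<- 10
-> grow(x→-22)
<- -12
-> drift(n→340)
<- 1746-07-04


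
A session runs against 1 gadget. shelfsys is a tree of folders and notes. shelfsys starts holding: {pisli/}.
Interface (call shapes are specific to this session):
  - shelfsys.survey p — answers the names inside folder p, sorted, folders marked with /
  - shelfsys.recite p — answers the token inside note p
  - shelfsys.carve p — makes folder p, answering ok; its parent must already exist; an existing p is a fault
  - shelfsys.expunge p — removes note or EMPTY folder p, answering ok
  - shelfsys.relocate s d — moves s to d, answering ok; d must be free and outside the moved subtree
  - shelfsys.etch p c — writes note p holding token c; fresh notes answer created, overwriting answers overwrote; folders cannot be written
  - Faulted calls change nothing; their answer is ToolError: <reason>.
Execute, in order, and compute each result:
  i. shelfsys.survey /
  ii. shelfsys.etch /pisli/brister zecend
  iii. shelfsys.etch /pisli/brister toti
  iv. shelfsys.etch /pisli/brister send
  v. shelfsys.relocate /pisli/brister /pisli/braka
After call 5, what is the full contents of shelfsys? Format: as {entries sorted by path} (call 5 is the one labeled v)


% survey /
  [pisli/]
% etch /pisli/brister zecend
  created
% etch /pisli/brister toti
  overwrote
% etch /pisli/brister send
  overwrote
% relocate /pisli/brister /pisli/braka
  ok

Answer: {pisli/, pisli/braka=send}
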